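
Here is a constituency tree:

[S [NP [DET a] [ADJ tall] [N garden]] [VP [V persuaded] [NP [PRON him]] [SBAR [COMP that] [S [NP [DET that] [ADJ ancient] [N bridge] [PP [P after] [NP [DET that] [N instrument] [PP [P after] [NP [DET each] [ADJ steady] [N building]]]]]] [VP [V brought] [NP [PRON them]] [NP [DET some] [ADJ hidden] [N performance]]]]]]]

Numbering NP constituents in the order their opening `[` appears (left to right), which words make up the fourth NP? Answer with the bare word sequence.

that instrument after each steady building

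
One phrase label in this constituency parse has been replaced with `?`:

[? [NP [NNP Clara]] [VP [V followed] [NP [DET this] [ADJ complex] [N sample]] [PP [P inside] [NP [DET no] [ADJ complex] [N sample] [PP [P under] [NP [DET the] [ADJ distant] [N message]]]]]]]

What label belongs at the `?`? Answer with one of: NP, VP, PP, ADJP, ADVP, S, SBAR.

The `?` node immediately contains: NP, VP. That is the internal structure of a clause, so the label is S.

S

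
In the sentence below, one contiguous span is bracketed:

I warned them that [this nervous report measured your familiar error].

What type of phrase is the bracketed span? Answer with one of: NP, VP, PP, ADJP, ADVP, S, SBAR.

S

"measured" is the head of the bracketed span, so the span is a clause: S.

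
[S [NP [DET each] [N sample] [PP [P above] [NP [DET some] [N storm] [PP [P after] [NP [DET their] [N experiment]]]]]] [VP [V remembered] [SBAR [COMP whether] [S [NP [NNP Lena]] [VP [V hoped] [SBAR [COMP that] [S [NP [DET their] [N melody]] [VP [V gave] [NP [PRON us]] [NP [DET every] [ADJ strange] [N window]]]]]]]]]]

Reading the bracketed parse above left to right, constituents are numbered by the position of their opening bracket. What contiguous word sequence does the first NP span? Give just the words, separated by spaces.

each sample above some storm after their experiment

In left-to-right order the NP constituents are "each sample above some storm after their experiment"; "some storm after their experiment"; "their experiment"; "Lena"; "their melody"; "us"; "every strange window". Number 1 is "each sample above some storm after their experiment".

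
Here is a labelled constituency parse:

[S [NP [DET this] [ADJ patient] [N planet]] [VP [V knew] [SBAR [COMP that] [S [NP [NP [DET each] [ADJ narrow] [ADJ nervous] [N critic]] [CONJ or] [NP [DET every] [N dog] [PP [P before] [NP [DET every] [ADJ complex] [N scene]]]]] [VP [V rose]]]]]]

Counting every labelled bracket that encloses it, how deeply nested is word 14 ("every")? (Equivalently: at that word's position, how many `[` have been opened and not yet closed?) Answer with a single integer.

The word sits inside DET, which is inside NP, inside PP, inside NP, inside NP, inside S, inside SBAR, inside VP, inside S — 9 brackets in all.

9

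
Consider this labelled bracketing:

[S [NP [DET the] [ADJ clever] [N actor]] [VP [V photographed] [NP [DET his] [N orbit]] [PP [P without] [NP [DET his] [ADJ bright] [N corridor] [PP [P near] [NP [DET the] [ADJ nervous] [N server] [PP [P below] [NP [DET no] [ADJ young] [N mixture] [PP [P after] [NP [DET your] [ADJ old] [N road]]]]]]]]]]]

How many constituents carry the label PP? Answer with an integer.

4

The PP constituents are: [PP without his bright corridor near the nervous server below no young mixture after your old road]; [PP near the nervous server below no young mixture after your old road]; [PP below no young mixture after your old road]; [PP after your old road]. Total: 4.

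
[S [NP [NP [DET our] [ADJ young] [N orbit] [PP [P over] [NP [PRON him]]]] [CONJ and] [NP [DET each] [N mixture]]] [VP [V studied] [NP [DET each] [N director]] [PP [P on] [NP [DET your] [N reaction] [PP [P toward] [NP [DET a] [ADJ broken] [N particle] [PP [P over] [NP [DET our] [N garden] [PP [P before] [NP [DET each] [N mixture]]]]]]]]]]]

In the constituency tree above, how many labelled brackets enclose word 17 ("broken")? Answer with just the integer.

Path from the root down to the word: S → VP → PP → NP → PP → NP → ADJ. That is 7 enclosing brackets.

7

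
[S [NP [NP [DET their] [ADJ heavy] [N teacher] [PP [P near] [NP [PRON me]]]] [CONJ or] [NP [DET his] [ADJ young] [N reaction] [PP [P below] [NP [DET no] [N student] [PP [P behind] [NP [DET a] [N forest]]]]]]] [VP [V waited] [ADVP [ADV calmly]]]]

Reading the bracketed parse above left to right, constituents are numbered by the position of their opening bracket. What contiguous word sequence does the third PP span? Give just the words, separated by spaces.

behind a forest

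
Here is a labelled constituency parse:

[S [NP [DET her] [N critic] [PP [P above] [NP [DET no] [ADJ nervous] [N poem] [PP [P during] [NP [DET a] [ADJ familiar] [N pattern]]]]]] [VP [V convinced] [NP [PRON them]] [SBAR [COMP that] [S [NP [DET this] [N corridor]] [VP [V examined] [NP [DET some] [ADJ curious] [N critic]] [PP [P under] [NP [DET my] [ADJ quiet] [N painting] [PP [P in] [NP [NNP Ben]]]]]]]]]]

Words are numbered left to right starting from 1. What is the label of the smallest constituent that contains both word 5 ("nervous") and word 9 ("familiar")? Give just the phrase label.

NP

Both words fall inside [NP no nervous poem during a familiar pattern] (words 4–10), and no smaller constituent contains them both. Label: NP.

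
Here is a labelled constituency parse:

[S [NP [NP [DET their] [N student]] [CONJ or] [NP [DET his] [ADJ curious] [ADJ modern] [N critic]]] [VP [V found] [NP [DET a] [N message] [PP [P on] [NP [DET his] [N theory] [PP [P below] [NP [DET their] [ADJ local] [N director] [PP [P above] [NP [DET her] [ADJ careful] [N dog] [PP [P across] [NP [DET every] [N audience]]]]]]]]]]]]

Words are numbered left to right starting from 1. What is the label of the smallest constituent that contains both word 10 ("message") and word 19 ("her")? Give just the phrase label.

NP

The smallest bracket enclosing both words is [NP a message on his theory below their local director above her careful dog across every audience], so the label is NP.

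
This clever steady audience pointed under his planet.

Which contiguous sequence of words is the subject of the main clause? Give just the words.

this clever steady audience

In the main clause the verb is "pointed"; the NP preceding it, "this clever steady audience", is the subject.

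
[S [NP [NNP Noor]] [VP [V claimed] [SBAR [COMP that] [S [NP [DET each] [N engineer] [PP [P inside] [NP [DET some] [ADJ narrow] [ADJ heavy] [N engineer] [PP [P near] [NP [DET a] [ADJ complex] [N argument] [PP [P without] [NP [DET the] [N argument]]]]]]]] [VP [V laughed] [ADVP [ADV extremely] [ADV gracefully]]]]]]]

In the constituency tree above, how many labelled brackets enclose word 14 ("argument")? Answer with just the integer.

10

Path from the root down to the word: S → VP → SBAR → S → NP → PP → NP → PP → NP → N. That is 10 enclosing brackets.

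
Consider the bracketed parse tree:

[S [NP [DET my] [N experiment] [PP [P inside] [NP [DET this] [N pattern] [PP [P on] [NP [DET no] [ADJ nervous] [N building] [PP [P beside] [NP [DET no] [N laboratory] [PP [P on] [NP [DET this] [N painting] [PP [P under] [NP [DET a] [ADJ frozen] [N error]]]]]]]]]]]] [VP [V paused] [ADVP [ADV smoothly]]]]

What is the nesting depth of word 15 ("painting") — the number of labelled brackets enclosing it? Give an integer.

11

Path from the root down to the word: S → NP → PP → NP → PP → NP → PP → NP → PP → NP → N. That is 11 enclosing brackets.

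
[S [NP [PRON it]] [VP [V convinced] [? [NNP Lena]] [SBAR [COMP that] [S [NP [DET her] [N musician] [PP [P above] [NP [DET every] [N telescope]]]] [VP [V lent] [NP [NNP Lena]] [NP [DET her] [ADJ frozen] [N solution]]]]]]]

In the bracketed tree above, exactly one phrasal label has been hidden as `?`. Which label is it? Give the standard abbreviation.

NP

Looking at what the `?` directly dominates — NNP 'Lena' — this is a noun phrase (NP).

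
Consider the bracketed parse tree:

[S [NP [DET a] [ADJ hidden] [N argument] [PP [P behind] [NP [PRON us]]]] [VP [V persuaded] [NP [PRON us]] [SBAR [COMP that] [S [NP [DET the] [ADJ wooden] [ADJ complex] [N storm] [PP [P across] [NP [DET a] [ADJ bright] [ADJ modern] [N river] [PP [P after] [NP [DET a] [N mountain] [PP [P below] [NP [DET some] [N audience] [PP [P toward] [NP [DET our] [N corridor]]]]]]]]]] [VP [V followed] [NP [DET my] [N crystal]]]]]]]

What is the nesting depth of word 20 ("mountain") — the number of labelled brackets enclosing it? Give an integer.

10

Path from the root down to the word: S → VP → SBAR → S → NP → PP → NP → PP → NP → N. That is 10 enclosing brackets.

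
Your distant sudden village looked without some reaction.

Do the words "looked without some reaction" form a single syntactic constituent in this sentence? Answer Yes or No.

Yes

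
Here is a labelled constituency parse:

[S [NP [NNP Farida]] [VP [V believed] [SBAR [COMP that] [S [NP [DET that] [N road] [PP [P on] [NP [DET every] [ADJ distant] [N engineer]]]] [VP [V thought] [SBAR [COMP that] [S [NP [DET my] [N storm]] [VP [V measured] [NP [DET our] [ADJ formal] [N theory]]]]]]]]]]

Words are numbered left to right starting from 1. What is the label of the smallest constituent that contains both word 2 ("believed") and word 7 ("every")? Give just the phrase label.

The smallest bracket enclosing both words is [VP believed that that road on every distant engineer thought that my storm measured our formal theory], so the label is VP.

VP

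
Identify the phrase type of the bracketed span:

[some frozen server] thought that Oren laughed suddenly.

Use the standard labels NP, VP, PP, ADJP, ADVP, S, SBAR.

The span is built around the noun "server" — a noun phrase (NP).

NP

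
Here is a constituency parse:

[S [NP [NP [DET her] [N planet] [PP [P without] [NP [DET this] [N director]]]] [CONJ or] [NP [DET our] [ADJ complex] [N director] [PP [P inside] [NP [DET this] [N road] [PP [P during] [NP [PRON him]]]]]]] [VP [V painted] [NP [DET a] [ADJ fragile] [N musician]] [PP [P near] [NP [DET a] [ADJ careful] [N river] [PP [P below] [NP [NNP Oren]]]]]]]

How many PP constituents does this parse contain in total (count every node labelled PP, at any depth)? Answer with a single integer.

5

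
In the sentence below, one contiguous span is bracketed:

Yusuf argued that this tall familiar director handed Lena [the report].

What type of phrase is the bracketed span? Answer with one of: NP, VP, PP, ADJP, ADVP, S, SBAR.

NP

The bracketed span "the report" is headed by "report", making it a noun phrase (NP).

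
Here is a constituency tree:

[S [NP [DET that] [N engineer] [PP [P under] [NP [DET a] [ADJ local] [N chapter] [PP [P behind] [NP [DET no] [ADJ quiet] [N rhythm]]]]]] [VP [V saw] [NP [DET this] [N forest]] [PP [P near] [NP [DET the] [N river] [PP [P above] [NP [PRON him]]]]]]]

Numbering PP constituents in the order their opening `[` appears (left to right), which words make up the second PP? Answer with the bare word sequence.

behind no quiet rhythm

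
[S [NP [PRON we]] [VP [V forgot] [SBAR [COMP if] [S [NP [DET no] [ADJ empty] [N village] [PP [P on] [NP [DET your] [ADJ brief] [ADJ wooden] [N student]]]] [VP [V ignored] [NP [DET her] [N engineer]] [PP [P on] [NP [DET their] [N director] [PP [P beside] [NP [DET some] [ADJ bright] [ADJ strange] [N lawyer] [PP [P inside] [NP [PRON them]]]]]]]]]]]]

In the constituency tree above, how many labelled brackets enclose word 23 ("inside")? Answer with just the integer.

Path from the root down to the word: S → VP → SBAR → S → VP → PP → NP → PP → NP → PP → P. That is 11 enclosing brackets.

11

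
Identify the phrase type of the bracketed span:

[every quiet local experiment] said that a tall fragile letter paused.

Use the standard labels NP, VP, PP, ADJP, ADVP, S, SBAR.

NP

"experiment" is the head of the bracketed span, so the span is a noun phrase: NP.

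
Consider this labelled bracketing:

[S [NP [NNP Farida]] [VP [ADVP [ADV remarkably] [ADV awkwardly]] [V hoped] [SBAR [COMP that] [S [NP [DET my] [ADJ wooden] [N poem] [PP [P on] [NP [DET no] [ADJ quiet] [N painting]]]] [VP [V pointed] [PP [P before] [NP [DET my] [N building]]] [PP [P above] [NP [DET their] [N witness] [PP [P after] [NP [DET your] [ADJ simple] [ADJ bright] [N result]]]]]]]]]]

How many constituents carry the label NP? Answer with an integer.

6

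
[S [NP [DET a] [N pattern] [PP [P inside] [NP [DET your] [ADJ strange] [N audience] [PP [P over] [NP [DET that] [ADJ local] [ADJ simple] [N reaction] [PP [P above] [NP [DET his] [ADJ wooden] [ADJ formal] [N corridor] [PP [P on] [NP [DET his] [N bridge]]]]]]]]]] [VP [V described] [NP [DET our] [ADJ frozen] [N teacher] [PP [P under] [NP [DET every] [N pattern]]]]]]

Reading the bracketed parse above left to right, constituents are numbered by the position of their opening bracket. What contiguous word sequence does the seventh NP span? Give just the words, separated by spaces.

every pattern

In left-to-right order the NP constituents are "a pattern inside your strange audience over that local simple reaction above his wooden formal corridor on his bridge"; "your strange audience over that local simple reaction above his wooden formal corridor on his bridge"; "that local simple reaction above his wooden formal corridor on his bridge"; "his wooden formal corridor on his bridge"; "his bridge"; "our frozen teacher under every pattern"; "every pattern". Number 7 is "every pattern".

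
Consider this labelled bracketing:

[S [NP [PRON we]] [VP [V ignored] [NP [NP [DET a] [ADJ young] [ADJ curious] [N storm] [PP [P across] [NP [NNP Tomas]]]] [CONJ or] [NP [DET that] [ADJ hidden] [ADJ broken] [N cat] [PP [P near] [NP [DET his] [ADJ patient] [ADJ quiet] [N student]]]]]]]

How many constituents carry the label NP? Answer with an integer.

The NP constituents are: [NP we]; [NP a young curious storm across Tomas or that hidden broken cat near his patient quiet student]; [NP a young curious storm across Tomas]; [NP Tomas]; [NP that hidden broken cat near his patient quiet student]; [NP his patient quiet student]. Total: 6.

6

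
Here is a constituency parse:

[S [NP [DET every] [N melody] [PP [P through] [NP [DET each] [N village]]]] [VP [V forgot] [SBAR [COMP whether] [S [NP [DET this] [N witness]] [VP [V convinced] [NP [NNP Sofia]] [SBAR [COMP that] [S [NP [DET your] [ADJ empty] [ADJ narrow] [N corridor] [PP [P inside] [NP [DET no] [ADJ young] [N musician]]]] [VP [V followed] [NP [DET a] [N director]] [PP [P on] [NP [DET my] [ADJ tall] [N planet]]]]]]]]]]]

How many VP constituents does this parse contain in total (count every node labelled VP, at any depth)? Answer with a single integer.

3

Listing each VP by its span: [VP forgot whether this witness convinced Sofia that your empty narrow corridor inside no young musician followed a director on my tall planet]; [VP convinced Sofia that your empty narrow corridor inside no young musician followed a director on my tall planet]; [VP followed a director on my tall planet] — that makes 3.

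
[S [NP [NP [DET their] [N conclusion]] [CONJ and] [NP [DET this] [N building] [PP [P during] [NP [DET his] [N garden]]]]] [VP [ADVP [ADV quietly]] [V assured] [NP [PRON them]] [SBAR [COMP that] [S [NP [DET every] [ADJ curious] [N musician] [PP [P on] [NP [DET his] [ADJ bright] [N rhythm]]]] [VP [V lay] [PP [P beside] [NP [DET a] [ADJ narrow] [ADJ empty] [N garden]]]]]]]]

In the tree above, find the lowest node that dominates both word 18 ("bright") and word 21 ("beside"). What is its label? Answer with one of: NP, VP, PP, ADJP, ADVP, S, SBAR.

S

Both words fall inside [S every curious musician on his bright rhythm lay beside a narrow empty garden] (words 13–25), and no smaller constituent contains them both. Label: S.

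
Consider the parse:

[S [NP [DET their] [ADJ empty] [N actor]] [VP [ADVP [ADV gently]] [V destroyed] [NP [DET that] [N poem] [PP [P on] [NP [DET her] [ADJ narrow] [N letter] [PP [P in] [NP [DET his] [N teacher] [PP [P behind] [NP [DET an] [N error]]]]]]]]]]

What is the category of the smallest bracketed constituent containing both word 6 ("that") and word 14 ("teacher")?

NP

Word 6 lies under S → VP → NP → DET; word 14 lies under S → VP → NP → PP → NP → PP → NP → N. The lowest shared node is the NP.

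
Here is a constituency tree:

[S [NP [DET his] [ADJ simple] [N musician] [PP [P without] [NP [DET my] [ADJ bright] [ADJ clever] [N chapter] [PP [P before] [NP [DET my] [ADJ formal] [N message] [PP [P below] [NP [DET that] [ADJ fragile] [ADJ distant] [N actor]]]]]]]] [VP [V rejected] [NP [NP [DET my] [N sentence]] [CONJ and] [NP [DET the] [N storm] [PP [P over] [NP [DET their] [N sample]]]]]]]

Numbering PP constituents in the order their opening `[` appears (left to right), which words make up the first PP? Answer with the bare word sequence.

without my bright clever chapter before my formal message below that fragile distant actor

Opening `[PP` markers occur at word positions 4, 9, 13, 24; the first of these opens the constituent [PP without my bright clever chapter before my formal message below that fragile distant actor].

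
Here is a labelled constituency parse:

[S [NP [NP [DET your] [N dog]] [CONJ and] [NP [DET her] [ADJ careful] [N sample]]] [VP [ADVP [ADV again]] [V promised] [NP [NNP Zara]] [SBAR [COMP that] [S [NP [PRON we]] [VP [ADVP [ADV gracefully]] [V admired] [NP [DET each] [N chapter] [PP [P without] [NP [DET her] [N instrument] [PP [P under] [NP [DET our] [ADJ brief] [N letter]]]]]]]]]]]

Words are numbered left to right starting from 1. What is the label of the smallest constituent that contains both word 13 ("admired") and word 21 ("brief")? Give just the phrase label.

VP

Word 13 lies under S → VP → SBAR → S → VP → V; word 21 lies under S → VP → SBAR → S → VP → NP → PP → NP → PP → NP → ADJ. The lowest shared node is the VP.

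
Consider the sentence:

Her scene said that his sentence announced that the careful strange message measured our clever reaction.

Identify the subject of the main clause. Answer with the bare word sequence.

In the main clause the verb is "said"; the NP preceding it, "her scene", is the subject.

her scene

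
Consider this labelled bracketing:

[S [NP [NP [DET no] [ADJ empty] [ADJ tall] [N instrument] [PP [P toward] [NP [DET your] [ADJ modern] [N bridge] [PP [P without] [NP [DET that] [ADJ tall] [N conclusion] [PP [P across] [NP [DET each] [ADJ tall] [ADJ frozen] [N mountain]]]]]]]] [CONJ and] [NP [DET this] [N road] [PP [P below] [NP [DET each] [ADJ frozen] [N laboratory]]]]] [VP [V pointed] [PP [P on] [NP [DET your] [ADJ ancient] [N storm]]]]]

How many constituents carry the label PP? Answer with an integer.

5

Scanning left to right, an opening `[PP` appears at word positions 5, 9, 13, 21, 26 — 5 in total.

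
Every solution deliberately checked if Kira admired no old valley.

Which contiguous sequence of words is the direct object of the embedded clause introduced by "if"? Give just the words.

no old valley

Within the embedded clause introduced by "if", the direct object of "admired" is "no old valley".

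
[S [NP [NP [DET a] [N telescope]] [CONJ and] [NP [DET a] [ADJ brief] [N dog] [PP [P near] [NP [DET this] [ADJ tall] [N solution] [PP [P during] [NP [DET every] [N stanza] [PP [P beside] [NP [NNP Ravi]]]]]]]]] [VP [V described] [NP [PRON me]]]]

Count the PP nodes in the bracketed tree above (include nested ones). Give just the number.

Scanning left to right, an opening `[PP` appears at word positions 7, 11, 14 — 3 in total.

3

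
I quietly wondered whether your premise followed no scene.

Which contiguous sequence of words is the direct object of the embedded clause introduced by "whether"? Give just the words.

The verb of the embedded clause introduced by "whether" is "followed"; its direct object is the NP "no scene".

no scene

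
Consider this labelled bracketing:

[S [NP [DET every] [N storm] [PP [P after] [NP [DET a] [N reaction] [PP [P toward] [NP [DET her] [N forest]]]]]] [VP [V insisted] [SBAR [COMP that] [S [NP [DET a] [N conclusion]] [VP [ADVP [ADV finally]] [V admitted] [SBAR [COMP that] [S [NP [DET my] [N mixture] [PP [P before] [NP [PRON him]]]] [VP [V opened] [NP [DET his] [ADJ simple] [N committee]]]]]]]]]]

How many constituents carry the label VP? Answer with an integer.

3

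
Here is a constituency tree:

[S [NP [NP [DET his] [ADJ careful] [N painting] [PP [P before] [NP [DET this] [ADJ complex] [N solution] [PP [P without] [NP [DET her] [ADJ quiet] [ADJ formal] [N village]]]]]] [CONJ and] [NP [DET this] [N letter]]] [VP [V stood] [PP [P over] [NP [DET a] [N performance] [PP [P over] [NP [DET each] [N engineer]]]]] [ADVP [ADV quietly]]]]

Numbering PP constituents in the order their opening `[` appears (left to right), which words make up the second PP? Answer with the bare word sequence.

Opening `[PP` markers occur at word positions 4, 8, 17, 20; the second of these opens the constituent [PP without her quiet formal village].

without her quiet formal village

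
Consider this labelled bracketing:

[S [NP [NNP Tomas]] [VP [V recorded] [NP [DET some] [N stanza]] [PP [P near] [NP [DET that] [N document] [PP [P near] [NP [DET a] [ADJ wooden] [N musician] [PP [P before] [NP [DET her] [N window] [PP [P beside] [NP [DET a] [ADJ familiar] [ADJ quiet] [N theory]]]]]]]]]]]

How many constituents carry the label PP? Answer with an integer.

4

Listing each PP by its span: [PP near that document near a wooden musician before her window beside a familiar quiet theory]; [PP near a wooden musician before her window beside a familiar quiet theory]; [PP before her window beside a familiar quiet theory]; [PP beside a familiar quiet theory] — that makes 4.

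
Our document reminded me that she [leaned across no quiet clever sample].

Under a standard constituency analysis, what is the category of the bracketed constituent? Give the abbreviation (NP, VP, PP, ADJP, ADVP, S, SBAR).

"leaned" is the head of the bracketed span, so the span is a verb phrase: VP.

VP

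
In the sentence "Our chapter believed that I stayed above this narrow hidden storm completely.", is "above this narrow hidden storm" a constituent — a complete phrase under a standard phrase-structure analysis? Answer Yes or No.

Yes

"above this narrow hidden storm" is exactly the prepositional phrase [PP above this narrow hidden storm], a complete constituent.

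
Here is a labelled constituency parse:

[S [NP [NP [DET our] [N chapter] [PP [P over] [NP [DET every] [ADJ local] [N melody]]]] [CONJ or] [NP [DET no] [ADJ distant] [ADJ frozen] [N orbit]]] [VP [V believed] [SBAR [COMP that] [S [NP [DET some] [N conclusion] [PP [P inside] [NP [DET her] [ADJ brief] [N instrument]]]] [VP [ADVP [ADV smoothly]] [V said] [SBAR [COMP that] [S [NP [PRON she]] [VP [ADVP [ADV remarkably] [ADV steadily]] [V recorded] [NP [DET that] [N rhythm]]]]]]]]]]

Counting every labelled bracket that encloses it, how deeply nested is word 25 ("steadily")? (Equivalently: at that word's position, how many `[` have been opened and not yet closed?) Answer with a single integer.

10

Counting open brackets not yet closed at "steadily": [S [VP [SBAR [S [VP [SBAR [S [VP [ADVP [ADV = 10.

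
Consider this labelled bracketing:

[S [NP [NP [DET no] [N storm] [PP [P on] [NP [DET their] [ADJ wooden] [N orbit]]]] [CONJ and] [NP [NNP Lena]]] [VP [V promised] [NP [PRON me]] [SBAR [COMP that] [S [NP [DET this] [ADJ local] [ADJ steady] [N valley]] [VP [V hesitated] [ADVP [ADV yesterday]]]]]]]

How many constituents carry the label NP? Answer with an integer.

Scanning left to right, an opening `[NP` appears at word positions 1, 1, 4, 8, 10, 12 — 6 in total.

6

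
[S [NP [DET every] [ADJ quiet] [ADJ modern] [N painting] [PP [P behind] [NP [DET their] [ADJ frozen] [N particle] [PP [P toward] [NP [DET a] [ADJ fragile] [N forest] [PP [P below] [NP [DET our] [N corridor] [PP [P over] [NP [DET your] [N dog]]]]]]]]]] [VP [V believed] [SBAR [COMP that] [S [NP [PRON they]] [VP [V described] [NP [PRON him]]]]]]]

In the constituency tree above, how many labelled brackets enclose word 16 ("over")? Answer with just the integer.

10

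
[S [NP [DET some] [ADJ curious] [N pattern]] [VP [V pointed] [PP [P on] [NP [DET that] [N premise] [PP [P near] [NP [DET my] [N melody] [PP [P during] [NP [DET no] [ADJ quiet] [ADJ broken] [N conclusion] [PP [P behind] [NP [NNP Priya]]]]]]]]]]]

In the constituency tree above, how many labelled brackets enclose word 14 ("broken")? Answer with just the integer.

9

Path from the root down to the word: S → VP → PP → NP → PP → NP → PP → NP → ADJ. That is 9 enclosing brackets.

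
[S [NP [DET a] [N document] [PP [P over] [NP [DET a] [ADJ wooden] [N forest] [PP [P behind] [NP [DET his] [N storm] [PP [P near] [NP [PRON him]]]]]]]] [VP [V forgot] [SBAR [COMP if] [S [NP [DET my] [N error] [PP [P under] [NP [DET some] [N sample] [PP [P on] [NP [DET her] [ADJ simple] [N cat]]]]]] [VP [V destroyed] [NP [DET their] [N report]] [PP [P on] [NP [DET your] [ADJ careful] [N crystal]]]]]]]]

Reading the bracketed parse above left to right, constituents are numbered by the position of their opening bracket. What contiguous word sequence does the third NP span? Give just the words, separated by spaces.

his storm near him

In left-to-right order the NP constituents are "a document over a wooden forest behind his storm near him"; "a wooden forest behind his storm near him"; "his storm near him"; "him"; "my error under some sample on her simple cat"; "some sample on her simple cat"; "her simple cat"; "their report"; "your careful crystal". Number 3 is "his storm near him".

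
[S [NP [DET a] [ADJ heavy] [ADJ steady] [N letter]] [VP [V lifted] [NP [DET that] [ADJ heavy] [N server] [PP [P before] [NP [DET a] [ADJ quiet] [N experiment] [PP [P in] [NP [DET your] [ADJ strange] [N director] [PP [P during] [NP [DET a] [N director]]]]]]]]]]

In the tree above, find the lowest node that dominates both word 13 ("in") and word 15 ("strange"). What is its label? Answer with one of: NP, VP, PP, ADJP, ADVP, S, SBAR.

PP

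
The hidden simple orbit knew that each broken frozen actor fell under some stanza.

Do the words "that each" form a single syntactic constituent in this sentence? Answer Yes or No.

No

"that" belongs to the complementizer "that" while "each" belongs to the clause "each broken frozen actor fell under some stanza"; a span that runs across that boundary is not a single phrase.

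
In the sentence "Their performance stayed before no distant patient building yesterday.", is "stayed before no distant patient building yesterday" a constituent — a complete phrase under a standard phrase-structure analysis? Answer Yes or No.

Yes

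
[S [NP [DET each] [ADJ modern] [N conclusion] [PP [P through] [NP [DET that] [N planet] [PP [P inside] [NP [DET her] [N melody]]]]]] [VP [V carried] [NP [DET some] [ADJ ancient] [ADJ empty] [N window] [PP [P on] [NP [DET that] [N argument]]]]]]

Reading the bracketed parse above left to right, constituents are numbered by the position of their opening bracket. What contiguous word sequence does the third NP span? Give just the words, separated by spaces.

The NP opening brackets appear, in order, over: "each modern conclusion through that planet inside her melody"; "that planet inside her melody"; "her melody"; "some ancient empty window on that argument"; "that argument". The third one spans "her melody".

her melody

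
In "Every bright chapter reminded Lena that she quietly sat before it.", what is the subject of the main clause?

In the main clause the verb is "reminded"; the NP preceding it, "every bright chapter", is the subject.

every bright chapter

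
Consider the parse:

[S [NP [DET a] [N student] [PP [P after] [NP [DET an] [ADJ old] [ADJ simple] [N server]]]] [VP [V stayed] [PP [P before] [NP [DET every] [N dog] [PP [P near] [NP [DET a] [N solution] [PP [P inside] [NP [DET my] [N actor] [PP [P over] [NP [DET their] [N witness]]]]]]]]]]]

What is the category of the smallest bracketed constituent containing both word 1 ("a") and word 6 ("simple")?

Word 1 lies under S → NP → DET; word 6 lies under S → NP → PP → NP → ADJ. The lowest shared node is the NP.

NP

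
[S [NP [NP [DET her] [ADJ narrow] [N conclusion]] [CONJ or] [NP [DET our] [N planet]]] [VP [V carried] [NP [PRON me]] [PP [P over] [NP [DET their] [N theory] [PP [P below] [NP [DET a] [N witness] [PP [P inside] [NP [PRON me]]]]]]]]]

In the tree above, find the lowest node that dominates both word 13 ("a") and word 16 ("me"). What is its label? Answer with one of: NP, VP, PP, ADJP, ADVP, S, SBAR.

NP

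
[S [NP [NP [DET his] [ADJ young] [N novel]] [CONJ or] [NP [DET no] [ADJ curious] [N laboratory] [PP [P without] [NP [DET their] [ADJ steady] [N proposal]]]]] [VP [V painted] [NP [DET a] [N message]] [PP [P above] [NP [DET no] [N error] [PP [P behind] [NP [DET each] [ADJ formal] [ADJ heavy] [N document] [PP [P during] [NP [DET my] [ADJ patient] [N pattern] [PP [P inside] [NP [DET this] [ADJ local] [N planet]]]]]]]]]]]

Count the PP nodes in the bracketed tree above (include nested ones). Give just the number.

Listing each PP by its span: [PP without their steady proposal]; [PP above no error behind each formal heavy document during my patient pattern inside this local planet]; [PP behind each formal heavy document during my patient pattern inside this local planet]; [PP during my patient pattern inside this local planet]; [PP inside this local planet] — that makes 5.

5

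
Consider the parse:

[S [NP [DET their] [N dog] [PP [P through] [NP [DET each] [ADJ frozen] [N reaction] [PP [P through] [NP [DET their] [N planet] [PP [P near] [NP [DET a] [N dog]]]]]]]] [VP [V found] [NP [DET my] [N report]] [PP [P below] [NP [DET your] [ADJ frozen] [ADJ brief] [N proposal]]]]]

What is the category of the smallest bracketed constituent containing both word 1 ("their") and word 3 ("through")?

NP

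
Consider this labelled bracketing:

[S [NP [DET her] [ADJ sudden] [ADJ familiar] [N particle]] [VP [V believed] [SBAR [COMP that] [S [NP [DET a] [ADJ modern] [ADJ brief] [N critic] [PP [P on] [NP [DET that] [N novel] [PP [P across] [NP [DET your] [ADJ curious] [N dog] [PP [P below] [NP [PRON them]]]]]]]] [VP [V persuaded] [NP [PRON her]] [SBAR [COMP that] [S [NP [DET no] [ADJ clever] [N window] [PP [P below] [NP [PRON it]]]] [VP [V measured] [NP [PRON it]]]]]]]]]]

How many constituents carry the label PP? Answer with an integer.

The PP constituents are: [PP on that novel across your curious dog below them]; [PP across your curious dog below them]; [PP below them]; [PP below it]. Total: 4.

4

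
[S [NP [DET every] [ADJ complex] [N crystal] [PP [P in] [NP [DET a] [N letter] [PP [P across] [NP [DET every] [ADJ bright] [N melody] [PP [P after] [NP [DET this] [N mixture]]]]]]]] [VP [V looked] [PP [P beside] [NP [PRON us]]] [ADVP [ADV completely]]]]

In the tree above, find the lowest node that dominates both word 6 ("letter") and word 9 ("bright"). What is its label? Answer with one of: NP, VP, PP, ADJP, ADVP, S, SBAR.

Word 6 lies under S → NP → PP → NP → N; word 9 lies under S → NP → PP → NP → PP → NP → ADJ. The lowest shared node is the NP.

NP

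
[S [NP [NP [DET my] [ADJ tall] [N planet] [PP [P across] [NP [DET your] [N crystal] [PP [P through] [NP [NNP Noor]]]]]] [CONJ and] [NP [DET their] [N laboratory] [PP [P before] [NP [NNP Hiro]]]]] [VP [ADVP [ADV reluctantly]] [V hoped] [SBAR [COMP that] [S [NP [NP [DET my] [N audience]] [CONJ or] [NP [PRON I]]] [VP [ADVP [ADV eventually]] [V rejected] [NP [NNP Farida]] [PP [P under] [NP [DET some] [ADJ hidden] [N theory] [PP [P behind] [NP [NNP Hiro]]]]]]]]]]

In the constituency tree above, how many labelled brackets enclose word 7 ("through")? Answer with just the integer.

Counting open brackets not yet closed at "through": [S [NP [NP [PP [NP [PP [P = 7.

7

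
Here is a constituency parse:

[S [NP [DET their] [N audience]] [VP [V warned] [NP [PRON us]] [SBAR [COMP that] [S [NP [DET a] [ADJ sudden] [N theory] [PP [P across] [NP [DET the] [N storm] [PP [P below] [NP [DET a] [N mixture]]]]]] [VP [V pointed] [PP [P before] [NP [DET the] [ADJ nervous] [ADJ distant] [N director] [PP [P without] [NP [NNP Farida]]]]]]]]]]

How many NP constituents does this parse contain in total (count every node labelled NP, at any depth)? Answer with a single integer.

7

Scanning left to right, an opening `[NP` appears at word positions 1, 4, 6, 10, 13, 17, 22 — 7 in total.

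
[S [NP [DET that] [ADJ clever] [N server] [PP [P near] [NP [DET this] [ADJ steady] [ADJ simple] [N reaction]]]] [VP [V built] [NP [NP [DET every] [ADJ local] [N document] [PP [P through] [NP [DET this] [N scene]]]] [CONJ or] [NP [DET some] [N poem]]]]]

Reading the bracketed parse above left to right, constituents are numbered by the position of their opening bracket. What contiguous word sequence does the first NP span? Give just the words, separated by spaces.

that clever server near this steady simple reaction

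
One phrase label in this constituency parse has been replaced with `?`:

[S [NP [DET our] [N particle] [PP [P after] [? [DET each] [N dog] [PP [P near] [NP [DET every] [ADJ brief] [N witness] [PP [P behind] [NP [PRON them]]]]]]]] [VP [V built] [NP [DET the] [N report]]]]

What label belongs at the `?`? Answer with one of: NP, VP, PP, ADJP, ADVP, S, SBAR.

NP

The `?` node immediately contains: DET 'each', N 'dog', PP. That is the internal structure of a noun phrase, so the label is NP.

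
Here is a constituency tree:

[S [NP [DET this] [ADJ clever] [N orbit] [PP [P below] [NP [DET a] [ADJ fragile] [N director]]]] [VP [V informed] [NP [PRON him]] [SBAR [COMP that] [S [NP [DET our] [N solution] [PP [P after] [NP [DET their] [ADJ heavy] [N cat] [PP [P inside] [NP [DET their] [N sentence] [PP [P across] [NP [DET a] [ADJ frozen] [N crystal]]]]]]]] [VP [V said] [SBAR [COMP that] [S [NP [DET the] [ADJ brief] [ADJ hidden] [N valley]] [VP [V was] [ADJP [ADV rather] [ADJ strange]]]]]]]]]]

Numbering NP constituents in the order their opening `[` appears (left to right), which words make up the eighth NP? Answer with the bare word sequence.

The NP opening brackets appear, in order, over: "this clever orbit below a fragile director"; "a fragile director"; "him"; "our solution after their heavy cat inside their sentence across a frozen crystal"; "their heavy cat inside their sentence across a frozen crystal"; "their sentence across a frozen crystal"; "a frozen crystal"; "the brief hidden valley". The eighth one spans "the brief hidden valley".

the brief hidden valley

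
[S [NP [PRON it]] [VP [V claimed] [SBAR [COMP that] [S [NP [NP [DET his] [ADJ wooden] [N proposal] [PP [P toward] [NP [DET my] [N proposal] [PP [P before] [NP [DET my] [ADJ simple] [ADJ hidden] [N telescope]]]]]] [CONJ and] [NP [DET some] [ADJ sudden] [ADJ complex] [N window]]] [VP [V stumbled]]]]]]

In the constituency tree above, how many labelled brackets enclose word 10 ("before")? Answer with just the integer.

10

Counting open brackets not yet closed at "before": [S [VP [SBAR [S [NP [NP [PP [NP [PP [P = 10.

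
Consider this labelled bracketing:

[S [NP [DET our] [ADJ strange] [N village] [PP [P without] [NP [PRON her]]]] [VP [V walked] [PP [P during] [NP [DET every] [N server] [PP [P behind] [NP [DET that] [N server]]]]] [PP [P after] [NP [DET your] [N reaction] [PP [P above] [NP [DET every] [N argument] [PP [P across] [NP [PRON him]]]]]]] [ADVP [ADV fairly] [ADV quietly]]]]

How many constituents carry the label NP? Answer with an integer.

The NP constituents are: [NP our strange village without her]; [NP her]; [NP every server behind that server]; [NP that server]; [NP your reaction above every argument across him]; [NP every argument across him] …. Total: 7.

7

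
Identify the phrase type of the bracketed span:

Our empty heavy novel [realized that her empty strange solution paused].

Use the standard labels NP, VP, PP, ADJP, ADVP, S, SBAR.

VP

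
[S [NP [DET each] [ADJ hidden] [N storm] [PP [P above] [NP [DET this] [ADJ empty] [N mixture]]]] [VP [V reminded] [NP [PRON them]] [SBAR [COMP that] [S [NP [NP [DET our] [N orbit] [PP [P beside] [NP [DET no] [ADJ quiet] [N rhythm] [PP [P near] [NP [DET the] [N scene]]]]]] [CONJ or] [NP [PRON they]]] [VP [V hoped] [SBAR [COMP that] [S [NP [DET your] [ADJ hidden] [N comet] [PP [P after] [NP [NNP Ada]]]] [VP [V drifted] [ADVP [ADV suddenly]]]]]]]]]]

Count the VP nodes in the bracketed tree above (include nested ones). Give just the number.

Listing each VP by its span: [VP reminded them that our orbit beside no quiet rhythm near the scene or they hoped that your hidden comet after Ada drifted suddenly]; [VP hoped that your hidden comet after Ada drifted suddenly]; [VP drifted suddenly] — that makes 3.

3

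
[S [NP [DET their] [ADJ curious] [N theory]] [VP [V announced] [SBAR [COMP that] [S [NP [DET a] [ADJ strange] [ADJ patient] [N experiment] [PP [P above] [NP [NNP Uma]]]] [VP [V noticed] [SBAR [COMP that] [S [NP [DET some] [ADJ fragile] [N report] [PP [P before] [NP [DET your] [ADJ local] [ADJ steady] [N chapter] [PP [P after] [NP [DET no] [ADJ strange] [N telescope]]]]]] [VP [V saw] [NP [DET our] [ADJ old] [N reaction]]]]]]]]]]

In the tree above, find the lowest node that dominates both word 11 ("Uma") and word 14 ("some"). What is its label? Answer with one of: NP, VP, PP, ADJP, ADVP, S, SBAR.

The smallest bracket enclosing both words is [S a strange patient experiment above Uma noticed that some fragile report before your local steady chapter after no strange telescope saw our old reaction], so the label is S.

S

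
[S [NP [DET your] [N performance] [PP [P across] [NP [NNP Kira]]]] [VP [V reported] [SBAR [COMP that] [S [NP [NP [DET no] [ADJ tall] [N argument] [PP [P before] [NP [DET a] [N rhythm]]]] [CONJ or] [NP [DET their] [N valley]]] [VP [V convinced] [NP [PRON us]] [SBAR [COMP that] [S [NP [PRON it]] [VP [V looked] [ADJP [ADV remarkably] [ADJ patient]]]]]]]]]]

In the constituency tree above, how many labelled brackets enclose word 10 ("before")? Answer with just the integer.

Path from the root down to the word: S → VP → SBAR → S → NP → NP → PP → P. That is 8 enclosing brackets.

8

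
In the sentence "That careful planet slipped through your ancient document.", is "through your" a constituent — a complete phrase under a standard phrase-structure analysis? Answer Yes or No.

"through" belongs to the preposition "through" while "your" belongs to the noun phrase "your ancient document"; a span that runs across that boundary is not a single phrase.

No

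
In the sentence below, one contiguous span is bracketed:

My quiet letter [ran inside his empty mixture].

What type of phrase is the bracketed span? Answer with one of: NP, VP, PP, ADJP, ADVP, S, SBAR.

VP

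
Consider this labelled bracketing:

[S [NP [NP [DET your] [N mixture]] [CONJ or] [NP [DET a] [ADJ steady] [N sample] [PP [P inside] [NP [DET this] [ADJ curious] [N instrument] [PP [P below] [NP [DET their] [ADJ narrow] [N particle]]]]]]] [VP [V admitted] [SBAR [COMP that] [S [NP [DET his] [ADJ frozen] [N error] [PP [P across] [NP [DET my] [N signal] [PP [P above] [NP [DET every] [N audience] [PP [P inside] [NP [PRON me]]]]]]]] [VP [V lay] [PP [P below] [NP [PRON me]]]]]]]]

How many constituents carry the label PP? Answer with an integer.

6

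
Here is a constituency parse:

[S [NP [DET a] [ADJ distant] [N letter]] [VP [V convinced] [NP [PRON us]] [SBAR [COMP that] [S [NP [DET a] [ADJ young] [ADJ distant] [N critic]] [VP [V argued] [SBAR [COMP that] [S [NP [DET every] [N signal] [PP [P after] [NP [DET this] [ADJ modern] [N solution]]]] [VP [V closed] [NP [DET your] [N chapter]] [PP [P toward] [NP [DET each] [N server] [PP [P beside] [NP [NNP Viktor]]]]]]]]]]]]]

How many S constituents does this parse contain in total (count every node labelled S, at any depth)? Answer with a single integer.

Listing each S by its span: [S a distant letter convinced us that a young distant critic argued that every signal after this modern solution closed your chapter toward each server beside Viktor]; [S a young distant critic argued that every signal after this modern solution closed your chapter toward each server beside Viktor]; [S every signal after this modern solution closed your chapter toward each server beside Viktor] — that makes 3.

3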